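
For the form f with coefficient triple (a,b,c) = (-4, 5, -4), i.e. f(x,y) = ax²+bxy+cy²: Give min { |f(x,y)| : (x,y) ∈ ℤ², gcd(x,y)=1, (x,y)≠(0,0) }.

translate: b→3 (≡-5 mod 8), so (4,-5,4)→(4,3,3)
flip: (4,3,3)→(3,-3,4)
translate: b→3 (≡-3 mod 6), so (3,-3,4)→(3,3,4)
reduced (well bottom): (3,3,4) with a≤c, −a<b≤a
well minimum |f| = |-3| = 3 (negative-definite)

3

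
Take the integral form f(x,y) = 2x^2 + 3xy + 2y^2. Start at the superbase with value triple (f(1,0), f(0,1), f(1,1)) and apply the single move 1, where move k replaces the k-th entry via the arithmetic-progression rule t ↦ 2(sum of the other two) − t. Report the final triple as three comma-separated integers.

start (2,2,7) = (f(1,0),f(0,1),f(1,1))
replace slot 1: 2·(2+7) − 2 = 16 → (16,2,7)

16,2,7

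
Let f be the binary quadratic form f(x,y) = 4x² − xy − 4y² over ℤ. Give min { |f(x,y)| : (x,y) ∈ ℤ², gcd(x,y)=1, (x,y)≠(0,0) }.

descent: ρ → (-4,1,4)  [lands on river]
river: ρ → (4,7,-1)
river: ρ → (-1,7,4)
river: ρ → (4,1,-4)
river: ρ → (-4,7,1)
river: ρ → (1,7,-4)
closes: descent 1, river 6
min |a| on river = 1

1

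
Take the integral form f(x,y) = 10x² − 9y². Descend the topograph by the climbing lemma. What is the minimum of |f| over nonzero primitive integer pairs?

descent: ρ → (-9,18,1)  [lands on river]
river: ρ → (1,18,-9)
closes: descent 1, river 2
min |a| on river = 1

1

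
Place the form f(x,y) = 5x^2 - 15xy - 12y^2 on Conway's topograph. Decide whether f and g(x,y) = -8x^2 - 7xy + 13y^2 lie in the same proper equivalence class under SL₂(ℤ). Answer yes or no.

D₁ = 465, D₂ = 465
river cycle of f (length 10): (-12, 15, 5), (5, 15, -12), (-12, 9, 8), (8, 7, -13), (-13, 19, 2), (2, 21, -3), (-3, 21, 2), (2, 19, -13), (-13, 7, 8), (8, 9, -12)
river cycle of g (length 10): (13, 7, -8), (-8, 9, 12), (12, 15, -5), (-5, 15, 12), (12, 9, -8), (-8, 7, 13), (13, 19, -2), (-2, 21, 3), (3, 21, -2), (-2, 19, 13)
cycles differ ⇒ inequivalent

no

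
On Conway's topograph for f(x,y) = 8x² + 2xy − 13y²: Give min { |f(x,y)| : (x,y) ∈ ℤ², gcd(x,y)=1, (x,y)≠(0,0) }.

descent: ρ → (-13,-2,8)
descent: ρ → (8,18,-3)  [lands on river]
river: ρ → (-3,18,8)
river: ρ → (8,14,-7)
river: ρ → (-7,14,8)
closes: descent 2, river 4
min |a| on river = 3

3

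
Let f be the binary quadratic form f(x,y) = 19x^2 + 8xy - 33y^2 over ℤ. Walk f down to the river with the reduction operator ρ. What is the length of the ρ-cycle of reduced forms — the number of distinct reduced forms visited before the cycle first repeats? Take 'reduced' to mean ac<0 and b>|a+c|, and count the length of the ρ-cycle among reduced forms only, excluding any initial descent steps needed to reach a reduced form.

D = 2572, ⌊√D⌋ = 50
descent: ρ → (-33,-8,19)
descent: ρ → (19,46,-6)  [lands on river]
river: ρ → (-6,50,3)
river: ρ → (3,46,-38)
river: ρ → (-38,30,11)
river: ρ → (11,36,-29)
river: ρ → (-29,22,18)
river: ρ → (18,50,-1)
river: ρ → (-1,50,18)
river: ρ → (18,22,-29)
river: ρ → (-29,36,11)
river: ρ → (11,30,-38)
river: ρ → (-38,46,3)
river: ρ → (3,50,-6)
river: ρ → (-6,46,19)
river: ρ → (19,30,-22)
river: ρ → (-22,14,27)
river: ρ → (27,40,-9)
river: ρ → (-9,50,2)
river: ρ → (2,50,-9)
river: ρ → (-9,40,27)
river: ρ → (27,14,-22)
river: ρ → (-22,30,19)
ρ-cycle length = 22 (tail of 2 descent steps not counted)

22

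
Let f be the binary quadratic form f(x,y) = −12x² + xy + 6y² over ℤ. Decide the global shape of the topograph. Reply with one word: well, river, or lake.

D = b²−4ac = 1² − 4·(-12)·6 = 289
D = 17² is a perfect square ⇒ form factors over ℤ ⇒ lakes

lake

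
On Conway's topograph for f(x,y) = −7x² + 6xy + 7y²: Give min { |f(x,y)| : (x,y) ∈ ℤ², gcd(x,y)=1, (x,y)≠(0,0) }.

river: ρ → (7,8,-6)
river: ρ → (-6,4,9)
river: ρ → (9,14,-1)
river: ρ → (-1,14,9)
river: ρ → (9,4,-6)
river: ρ → (-6,8,7)
river: ρ → (7,6,-7)
river: ρ → (-7,8,6)
river: ρ → (6,4,-9)
river: ρ → (-9,14,1)
river: ρ → (1,14,-9)
river: ρ → (-9,4,6)
river: ρ → (6,8,-7)
river: ρ → (-7,6,7)
closes: descent 0, river 14
min |a| on river = 1

1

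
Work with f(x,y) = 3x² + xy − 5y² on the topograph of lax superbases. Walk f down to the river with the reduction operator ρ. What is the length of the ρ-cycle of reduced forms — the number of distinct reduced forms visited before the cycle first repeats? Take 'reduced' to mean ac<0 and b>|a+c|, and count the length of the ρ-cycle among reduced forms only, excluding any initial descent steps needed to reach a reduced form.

D = 61, ⌊√D⌋ = 7
descent: ρ → (-5,-1,3)
descent: ρ → (3,7,-1)  [lands on river]
river: ρ → (-1,7,3)
river: ρ → (3,5,-3)
river: ρ → (-3,7,1)
river: ρ → (1,7,-3)
river: ρ → (-3,5,3)
ρ-cycle length = 6 (tail of 2 descent steps not counted)

6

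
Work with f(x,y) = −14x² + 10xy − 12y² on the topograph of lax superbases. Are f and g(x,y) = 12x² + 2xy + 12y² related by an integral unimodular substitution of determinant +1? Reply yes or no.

D₁ = -572, D₂ = -572
f is negative-definite; reduce −f:
−f: flip: (14,-10,12)→(12,10,14)
−f: reduced (well bottom): (12,10,14) with a≤c, −a<b≤a
flip sign back: reduced form of f is (-12,-10,-14)
g: reduced (well bottom): (12,2,12) with a≤c, −a<b≤a
reduced forms (-12, -10, -14) vs (12, 2, 12) ⇒ inequivalent

no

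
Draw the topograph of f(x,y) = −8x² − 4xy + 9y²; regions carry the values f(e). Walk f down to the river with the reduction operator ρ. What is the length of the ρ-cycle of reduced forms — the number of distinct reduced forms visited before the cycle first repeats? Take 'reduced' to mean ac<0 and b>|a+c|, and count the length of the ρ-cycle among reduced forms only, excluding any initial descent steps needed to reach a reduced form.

D = 304, ⌊√D⌋ = 17
descent: ρ → (9,4,-8)  [lands on river]
river: ρ → (-8,12,5)
river: ρ → (5,8,-12)
river: ρ → (-12,16,1)
river: ρ → (1,16,-12)
river: ρ → (-12,8,5)
river: ρ → (5,12,-8)
river: ρ → (-8,4,9)
river: ρ → (9,14,-3)
river: ρ → (-3,16,4)
river: ρ → (4,16,-3)
river: ρ → (-3,14,9)
ρ-cycle length = 12 (tail of 1 descent step not counted)

12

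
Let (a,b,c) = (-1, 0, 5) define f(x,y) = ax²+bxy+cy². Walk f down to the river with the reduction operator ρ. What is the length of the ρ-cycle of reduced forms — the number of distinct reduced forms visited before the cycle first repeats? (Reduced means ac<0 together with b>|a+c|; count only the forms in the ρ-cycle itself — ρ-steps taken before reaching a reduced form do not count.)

D = 20, ⌊√D⌋ = 4
descent: ρ → (5,0,-1)
descent: ρ → (-1,4,1)  [lands on river]
river: ρ → (1,4,-1)
ρ-cycle length = 2 (tail of 2 descent steps not counted)

2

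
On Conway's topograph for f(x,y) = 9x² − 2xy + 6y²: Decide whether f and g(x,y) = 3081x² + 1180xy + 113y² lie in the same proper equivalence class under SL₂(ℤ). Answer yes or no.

D₁ = -212, D₂ = -212
f: flip: (9,-2,6)→(6,2,9)
f: reduced (well bottom): (6,2,9) with a≤c, −a<b≤a
g: flip: (3081,1180,113)→(113,-1180,3081)
g: translate: b→-50 (≡-1180 mod 226), so (113,-1180,3081)→(113,-50,6)
g: flip: (113,-50,6)→(6,50,113)
g: translate: b→2 (≡50 mod 12), so (6,50,113)→(6,2,9)
g: reduced (well bottom): (6,2,9) with a≤c, −a<b≤a
reduced forms (6, 2, 9) vs (6, 2, 9) ⇒ equivalent

yes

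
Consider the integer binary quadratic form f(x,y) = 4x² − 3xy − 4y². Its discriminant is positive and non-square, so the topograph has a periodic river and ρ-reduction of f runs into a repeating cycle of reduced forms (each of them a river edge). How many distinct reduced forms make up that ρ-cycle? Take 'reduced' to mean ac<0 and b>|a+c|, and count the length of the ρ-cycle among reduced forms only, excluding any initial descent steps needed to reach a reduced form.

D = 73, ⌊√D⌋ = 8
descent: ρ → (-4,3,4)  [lands on river]
river: ρ → (4,5,-3)
river: ρ → (-3,7,2)
river: ρ → (2,5,-6)
river: ρ → (-6,7,1)
river: ρ → (1,7,-6)
river: ρ → (-6,5,2)
river: ρ → (2,7,-3)
river: ρ → (-3,5,4)
river: ρ → (4,3,-4)
river: ρ → (-4,5,3)
river: ρ → (3,7,-2)
river: ρ → (-2,5,6)
river: ρ → (6,7,-1)
river: ρ → (-1,7,6)
river: ρ → (6,5,-2)
river: ρ → (-2,7,3)
river: ρ → (3,5,-4)
ρ-cycle length = 18 (tail of 1 descent step not counted)

18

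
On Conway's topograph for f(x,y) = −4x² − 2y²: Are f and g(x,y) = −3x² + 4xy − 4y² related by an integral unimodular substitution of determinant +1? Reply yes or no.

D₁ = -32, D₂ = -32
f is negative-definite; reduce −f:
−f: flip: (4,0,2)→(2,0,4)
−f: reduced (well bottom): (2,0,4) with a≤c, −a<b≤a
flip sign back: reduced form of f is (-2,0,-4)
g is negative-definite; reduce −g:
−g: translate: b→2 (≡-4 mod 6), so (3,-4,4)→(3,2,3)
−g: reduced (well bottom): (3,2,3) with a≤c, −a<b≤a
flip sign back: reduced form of g is (-3,-2,-3)
reduced forms (-2, 0, -4) vs (-3, -2, -3) ⇒ inequivalent

no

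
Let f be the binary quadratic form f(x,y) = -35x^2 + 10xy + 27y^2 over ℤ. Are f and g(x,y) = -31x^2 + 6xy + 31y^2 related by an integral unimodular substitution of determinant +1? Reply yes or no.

D₁ = 3880, D₂ = 3880
river cycle of f (length 22): (27, 44, -18), (-18, 28, 43), (43, 58, -3), (-3, 62, 3), (3, 58, -43), (-43, 28, 18), (18, 44, -27), (-27, 10, 35), (35, 60, -2), (-2, 60, 35), … (12 more)
river cycle of g (length 18): (31, 56, -6), (-6, 52, 49), (49, 46, -9), (-9, 62, 1), (1, 62, -9), (-9, 46, 49), (49, 52, -6), (-6, 56, 31), (31, 6, -31), (-31, 56, 6), … (8 more)
cycles differ ⇒ inequivalent

no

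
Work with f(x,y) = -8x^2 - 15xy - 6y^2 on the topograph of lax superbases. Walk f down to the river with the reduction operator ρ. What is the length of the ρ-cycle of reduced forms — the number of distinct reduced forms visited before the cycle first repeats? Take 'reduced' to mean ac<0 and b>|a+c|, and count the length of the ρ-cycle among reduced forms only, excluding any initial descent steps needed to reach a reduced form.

D = 33, ⌊√D⌋ = 5
descent: ρ → (-6,3,1)
descent: ρ → (1,5,-2)  [lands on river]
river: ρ → (-2,3,3)
river: ρ → (3,3,-2)
river: ρ → (-2,5,1)
ρ-cycle length = 4 (tail of 2 descent steps not counted)

4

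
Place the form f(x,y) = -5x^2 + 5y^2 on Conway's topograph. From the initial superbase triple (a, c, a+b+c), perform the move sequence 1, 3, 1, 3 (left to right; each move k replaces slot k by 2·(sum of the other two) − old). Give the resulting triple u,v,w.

start (-5,5,0) = (f(1,0),f(0,1),f(1,1))
replace slot 1: 2·(5+0) − (-5) = 15 → (15,5,0)
replace slot 3: 2·(15+5) − 0 = 40 → (15,5,40)
replace slot 1: 2·(5+40) − 15 = 75 → (75,5,40)
replace slot 3: 2·(75+5) − 40 = 120 → (75,5,120)

75,5,120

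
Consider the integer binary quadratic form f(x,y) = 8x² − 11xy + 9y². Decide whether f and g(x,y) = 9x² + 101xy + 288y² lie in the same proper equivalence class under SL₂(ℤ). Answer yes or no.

D₁ = -167, D₂ = -167
f: translate: b→5 (≡-11 mod 16), so (8,-11,9)→(8,5,6)
f: flip: (8,5,6)→(6,-5,8)
f: reduced (well bottom): (6,-5,8) with a≤c, −a<b≤a
g: translate: b→-7 (≡101 mod 18), so (9,101,288)→(9,-7,6)
g: flip: (9,-7,6)→(6,7,9)
g: translate: b→-5 (≡7 mod 12), so (6,7,9)→(6,-5,8)
g: reduced (well bottom): (6,-5,8) with a≤c, −a<b≤a
reduced forms (6, -5, 8) vs (6, -5, 8) ⇒ equivalent

yes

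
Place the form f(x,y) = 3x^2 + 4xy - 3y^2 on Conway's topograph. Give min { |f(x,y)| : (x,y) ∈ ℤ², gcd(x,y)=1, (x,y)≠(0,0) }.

river: ρ → (-3,2,4)
river: ρ → (4,6,-1)
river: ρ → (-1,6,4)
river: ρ → (4,2,-3)
river: ρ → (-3,4,3)
river: ρ → (3,2,-4)
river: ρ → (-4,6,1)
river: ρ → (1,6,-4)
river: ρ → (-4,2,3)
river: ρ → (3,4,-3)
closes: descent 0, river 10
min |a| on river = 1

1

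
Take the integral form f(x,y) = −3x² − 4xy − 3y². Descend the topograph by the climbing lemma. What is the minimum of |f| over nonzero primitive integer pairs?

translate: b→-2 (≡4 mod 6), so (3,4,3)→(3,-2,2)
flip: (3,-2,2)→(2,2,3)
reduced (well bottom): (2,2,3) with a≤c, −a<b≤a
well minimum |f| = |-2| = 2 (negative-definite)

2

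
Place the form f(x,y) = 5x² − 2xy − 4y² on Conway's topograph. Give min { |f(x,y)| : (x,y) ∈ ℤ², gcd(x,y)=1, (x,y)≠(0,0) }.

descent: ρ → (-4,2,5)  [lands on river]
river: ρ → (5,8,-1)
river: ρ → (-1,8,5)
river: ρ → (5,2,-4)
river: ρ → (-4,6,3)
river: ρ → (3,6,-4)
closes: descent 1, river 6
min |a| on river = 1

1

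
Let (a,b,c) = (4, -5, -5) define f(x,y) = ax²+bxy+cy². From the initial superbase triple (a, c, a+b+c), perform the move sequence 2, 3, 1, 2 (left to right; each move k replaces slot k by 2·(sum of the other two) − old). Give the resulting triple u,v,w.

start (4,-5,-6) = (f(1,0),f(0,1),f(1,1))
replace slot 2: 2·(4+(-6)) − (-5) = 1 → (4,1,-6)
replace slot 3: 2·(4+1) − (-6) = 16 → (4,1,16)
replace slot 1: 2·(1+16) − 4 = 30 → (30,1,16)
replace slot 2: 2·(30+16) − 1 = 91 → (30,91,16)

30,91,16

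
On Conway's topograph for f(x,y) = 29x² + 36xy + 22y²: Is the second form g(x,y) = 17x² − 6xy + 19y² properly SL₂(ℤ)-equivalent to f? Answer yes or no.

D₁ = -1256, D₂ = -1256
f: translate: b→-22 (≡36 mod 58), so (29,36,22)→(29,-22,15)
f: flip: (29,-22,15)→(15,22,29)
f: translate: b→-8 (≡22 mod 30), so (15,22,29)→(15,-8,22)
f: reduced (well bottom): (15,-8,22) with a≤c, −a<b≤a
g: reduced (well bottom): (17,-6,19) with a≤c, −a<b≤a
reduced forms (15, -8, 22) vs (17, -6, 19) ⇒ inequivalent

no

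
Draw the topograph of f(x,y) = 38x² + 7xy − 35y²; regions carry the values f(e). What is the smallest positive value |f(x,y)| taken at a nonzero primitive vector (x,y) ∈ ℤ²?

river: ρ → (-35,63,10)
river: ρ → (10,57,-53)
river: ρ → (-53,49,14)
river: ρ → (14,63,-25)
river: ρ → (-25,37,40)
river: ρ → (40,43,-22)
river: ρ → (-22,45,38)
river: ρ → (38,31,-29)
river: ρ → (-29,27,40)
river: ρ → (40,53,-16)
river: ρ → (-16,43,55)
river: ρ → (55,67,-4)
river: ρ → (-4,69,38)
river: ρ → (38,7,-35)
closes: descent 0, river 14
min |a| on river = 4

4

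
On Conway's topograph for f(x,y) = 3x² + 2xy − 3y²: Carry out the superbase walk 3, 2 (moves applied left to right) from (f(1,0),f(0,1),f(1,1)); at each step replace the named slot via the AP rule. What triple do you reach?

start (3,-3,2) = (f(1,0),f(0,1),f(1,1))
replace slot 3: 2·(3+(-3)) − 2 = -2 → (3,-3,-2)
replace slot 2: 2·(3+(-2)) − (-3) = 5 → (3,5,-2)

3,5,-2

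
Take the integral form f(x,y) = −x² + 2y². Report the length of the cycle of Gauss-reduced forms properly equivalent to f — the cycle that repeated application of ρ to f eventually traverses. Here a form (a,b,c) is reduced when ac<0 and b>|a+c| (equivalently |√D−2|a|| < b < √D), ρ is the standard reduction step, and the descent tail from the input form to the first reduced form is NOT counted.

D = 8, ⌊√D⌋ = 2
descent: ρ → (2,0,-1)
descent: ρ → (-1,2,1)  [lands on river]
river: ρ → (1,2,-1)
ρ-cycle length = 2 (tail of 2 descent steps not counted)

2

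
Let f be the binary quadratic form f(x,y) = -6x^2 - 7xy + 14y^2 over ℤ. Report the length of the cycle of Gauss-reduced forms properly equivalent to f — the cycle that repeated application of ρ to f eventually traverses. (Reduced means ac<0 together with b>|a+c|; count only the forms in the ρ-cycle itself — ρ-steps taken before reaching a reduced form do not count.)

D = 385, ⌊√D⌋ = 19
descent: ρ → (14,7,-6)
descent: ρ → (-6,17,4)  [lands on river]
river: ρ → (4,15,-10)
river: ρ → (-10,5,9)
river: ρ → (9,13,-6)
river: ρ → (-6,11,11)
river: ρ → (11,11,-6)
river: ρ → (-6,13,9)
river: ρ → (9,5,-10)
river: ρ → (-10,15,4)
river: ρ → (4,17,-6)
river: ρ → (-6,19,1)
river: ρ → (1,19,-6)
ρ-cycle length = 12 (tail of 2 descent steps not counted)

12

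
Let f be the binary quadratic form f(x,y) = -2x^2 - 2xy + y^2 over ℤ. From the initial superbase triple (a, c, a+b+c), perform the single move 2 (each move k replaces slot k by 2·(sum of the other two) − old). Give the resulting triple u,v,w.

start (-2,1,-3) = (f(1,0),f(0,1),f(1,1))
replace slot 2: 2·((-2)+(-3)) − 1 = -11 → (-2,-11,-3)

-2,-11,-3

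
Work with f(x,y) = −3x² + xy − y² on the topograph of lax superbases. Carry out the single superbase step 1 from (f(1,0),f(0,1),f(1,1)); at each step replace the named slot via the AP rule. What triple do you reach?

start (-3,-1,-3) = (f(1,0),f(0,1),f(1,1))
replace slot 1: 2·((-1)+(-3)) − (-3) = -5 → (-5,-1,-3)

-5,-1,-3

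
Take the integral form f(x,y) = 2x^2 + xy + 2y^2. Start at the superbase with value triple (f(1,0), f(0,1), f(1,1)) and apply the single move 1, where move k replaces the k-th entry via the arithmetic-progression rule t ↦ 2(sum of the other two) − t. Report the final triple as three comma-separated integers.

start (2,2,5) = (f(1,0),f(0,1),f(1,1))
replace slot 1: 2·(2+5) − 2 = 12 → (12,2,5)

12,2,5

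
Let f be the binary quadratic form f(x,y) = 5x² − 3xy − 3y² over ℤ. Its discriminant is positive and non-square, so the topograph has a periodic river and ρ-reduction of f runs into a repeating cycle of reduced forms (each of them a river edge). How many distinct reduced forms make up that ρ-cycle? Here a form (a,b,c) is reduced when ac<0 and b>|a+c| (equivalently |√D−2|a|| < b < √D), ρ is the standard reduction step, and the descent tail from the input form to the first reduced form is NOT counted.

D = 69, ⌊√D⌋ = 8
descent: ρ → (-3,3,5)  [lands on river]
river: ρ → (5,7,-1)
river: ρ → (-1,7,5)
river: ρ → (5,3,-3)
ρ-cycle length = 4 (tail of 1 descent step not counted)

4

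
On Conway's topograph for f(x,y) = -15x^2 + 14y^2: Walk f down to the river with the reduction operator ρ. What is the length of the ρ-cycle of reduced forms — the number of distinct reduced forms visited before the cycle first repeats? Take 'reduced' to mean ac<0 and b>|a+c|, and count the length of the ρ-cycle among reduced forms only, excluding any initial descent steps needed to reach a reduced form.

D = 840, ⌊√D⌋ = 28
descent: ρ → (14,28,-1)  [lands on river]
river: ρ → (-1,28,14)
ρ-cycle length = 2 (tail of 1 descent step not counted)

2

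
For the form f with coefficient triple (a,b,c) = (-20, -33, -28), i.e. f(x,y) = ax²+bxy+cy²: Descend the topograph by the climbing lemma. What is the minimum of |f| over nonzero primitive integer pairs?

translate: b→-7 (≡33 mod 40), so (20,33,28)→(20,-7,15)
flip: (20,-7,15)→(15,7,20)
reduced (well bottom): (15,7,20) with a≤c, −a<b≤a
well minimum |f| = |-15| = 15 (negative-definite)

15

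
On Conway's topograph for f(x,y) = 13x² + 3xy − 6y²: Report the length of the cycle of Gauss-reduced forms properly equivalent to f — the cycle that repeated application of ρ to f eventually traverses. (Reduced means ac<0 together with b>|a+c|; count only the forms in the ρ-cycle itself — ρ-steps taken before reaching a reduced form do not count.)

D = 321, ⌊√D⌋ = 17
descent: ρ → (-6,9,10)  [lands on river]
river: ρ → (10,11,-5)
river: ρ → (-5,9,12)
river: ρ → (12,15,-2)
river: ρ → (-2,17,4)
river: ρ → (4,15,-6)
ρ-cycle length = 6 (tail of 1 descent step not counted)

6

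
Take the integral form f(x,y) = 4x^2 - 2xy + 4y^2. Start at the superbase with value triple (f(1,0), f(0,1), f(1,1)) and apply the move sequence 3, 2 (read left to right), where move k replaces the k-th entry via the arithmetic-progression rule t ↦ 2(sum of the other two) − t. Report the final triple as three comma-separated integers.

start (4,4,6) = (f(1,0),f(0,1),f(1,1))
replace slot 3: 2·(4+4) − 6 = 10 → (4,4,10)
replace slot 2: 2·(4+10) − 4 = 24 → (4,24,10)

4,24,10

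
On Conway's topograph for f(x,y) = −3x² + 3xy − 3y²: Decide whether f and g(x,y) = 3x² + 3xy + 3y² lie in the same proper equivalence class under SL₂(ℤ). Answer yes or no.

D₁ = -27, D₂ = -27
f is negative-definite; reduce −f:
−f: translate: b→3 (≡-3 mod 6), so (3,-3,3)→(3,3,3)
−f: reduced (well bottom): (3,3,3) with a≤c, −a<b≤a
flip sign back: reduced form of f is (-3,-3,-3)
g: reduced (well bottom): (3,3,3) with a≤c, −a<b≤a
reduced forms (-3, -3, -3) vs (3, 3, 3) ⇒ inequivalent

no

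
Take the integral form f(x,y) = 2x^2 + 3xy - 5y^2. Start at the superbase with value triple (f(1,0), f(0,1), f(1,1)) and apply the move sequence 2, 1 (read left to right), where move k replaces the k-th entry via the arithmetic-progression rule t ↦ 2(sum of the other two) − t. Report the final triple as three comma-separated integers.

start (2,-5,0) = (f(1,0),f(0,1),f(1,1))
replace slot 2: 2·(2+0) − (-5) = 9 → (2,9,0)
replace slot 1: 2·(9+0) − 2 = 16 → (16,9,0)

16,9,0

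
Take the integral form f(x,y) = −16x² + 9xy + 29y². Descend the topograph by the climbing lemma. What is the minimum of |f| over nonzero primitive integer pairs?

descent: ρ → (29,-9,-16)
descent: ρ → (-16,41,4)  [lands on river]
river: ρ → (4,39,-26)
river: ρ → (-26,13,17)
river: ρ → (17,21,-22)
river: ρ → (-22,23,16)
river: ρ → (16,41,-4)
river: ρ → (-4,39,26)
river: ρ → (26,13,-17)
river: ρ → (-17,21,22)
river: ρ → (22,23,-16)
closes: descent 2, river 10
min |a| on river = 4

4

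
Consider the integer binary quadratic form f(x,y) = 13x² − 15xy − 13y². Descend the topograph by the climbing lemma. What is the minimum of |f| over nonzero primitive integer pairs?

descent: ρ → (-13,15,13)  [lands on river]
river: ρ → (13,11,-15)
river: ρ → (-15,19,9)
river: ρ → (9,17,-17)
river: ρ → (-17,17,9)
river: ρ → (9,19,-15)
river: ρ → (-15,11,13)
river: ρ → (13,15,-13)
river: ρ → (-13,11,15)
river: ρ → (15,19,-9)
river: ρ → (-9,17,17)
river: ρ → (17,17,-9)
river: ρ → (-9,19,15)
river: ρ → (15,11,-13)
closes: descent 1, river 14
min |a| on river = 9

9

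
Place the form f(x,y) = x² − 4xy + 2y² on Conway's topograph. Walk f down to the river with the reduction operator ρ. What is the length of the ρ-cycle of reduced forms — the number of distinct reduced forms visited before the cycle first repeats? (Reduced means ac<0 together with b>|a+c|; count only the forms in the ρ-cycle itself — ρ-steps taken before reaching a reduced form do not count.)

D = 8, ⌊√D⌋ = 2
descent: ρ → (2,0,-1)
descent: ρ → (-1,2,1)  [lands on river]
river: ρ → (1,2,-1)
ρ-cycle length = 2 (tail of 2 descent steps not counted)

2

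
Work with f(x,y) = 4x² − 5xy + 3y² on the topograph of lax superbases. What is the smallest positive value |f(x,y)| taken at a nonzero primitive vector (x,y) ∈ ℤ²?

translate: b→3 (≡-5 mod 8), so (4,-5,3)→(4,3,2)
flip: (4,3,2)→(2,-3,4)
translate: b→1 (≡-3 mod 4), so (2,-3,4)→(2,1,3)
reduced (well bottom): (2,1,3) with a≤c, −a<b≤a
well minimum = a = 2

2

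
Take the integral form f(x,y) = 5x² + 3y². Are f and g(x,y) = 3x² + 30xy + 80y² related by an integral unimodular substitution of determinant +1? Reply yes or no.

D₁ = -60, D₂ = -60
f: flip: (5,0,3)→(3,0,5)
f: reduced (well bottom): (3,0,5) with a≤c, −a<b≤a
g: translate: b→0 (≡30 mod 6), so (3,30,80)→(3,0,5)
g: reduced (well bottom): (3,0,5) with a≤c, −a<b≤a
reduced forms (3, 0, 5) vs (3, 0, 5) ⇒ equivalent

yes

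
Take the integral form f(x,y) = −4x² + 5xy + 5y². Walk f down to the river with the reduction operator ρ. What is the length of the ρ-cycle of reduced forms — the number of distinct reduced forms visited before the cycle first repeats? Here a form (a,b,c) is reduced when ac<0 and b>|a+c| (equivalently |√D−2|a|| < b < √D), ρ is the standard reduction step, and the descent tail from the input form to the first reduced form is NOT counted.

D = 105, ⌊√D⌋ = 10
river: ρ → (5,5,-4)
river: ρ → (-4,3,6)
river: ρ → (6,9,-1)
river: ρ → (-1,9,6)
river: ρ → (6,3,-4)
river: ρ → (-4,5,5)
ρ-cycle length = 6 (tail of 0 descent steps not counted)

6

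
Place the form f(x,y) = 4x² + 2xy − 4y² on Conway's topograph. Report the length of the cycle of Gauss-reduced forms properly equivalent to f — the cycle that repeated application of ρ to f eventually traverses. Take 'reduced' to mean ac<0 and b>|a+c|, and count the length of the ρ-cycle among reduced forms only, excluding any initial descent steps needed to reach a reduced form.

D = 68, ⌊√D⌋ = 8
river: ρ → (-4,6,2)
river: ρ → (2,6,-4)
river: ρ → (-4,2,4)
river: ρ → (4,6,-2)
river: ρ → (-2,6,4)
river: ρ → (4,2,-4)
ρ-cycle length = 6 (tail of 0 descent steps not counted)

6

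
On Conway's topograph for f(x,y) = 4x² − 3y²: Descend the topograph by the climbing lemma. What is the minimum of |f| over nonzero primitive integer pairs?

descent: ρ → (-3,6,1)  [lands on river]
river: ρ → (1,6,-3)
closes: descent 1, river 2
min |a| on river = 1

1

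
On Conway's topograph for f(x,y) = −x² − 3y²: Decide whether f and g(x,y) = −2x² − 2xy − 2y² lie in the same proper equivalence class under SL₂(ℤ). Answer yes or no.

D₁ = -12, D₂ = -12
f is negative-definite; reduce −f:
−f: reduced (well bottom): (1,0,3) with a≤c, −a<b≤a
flip sign back: reduced form of f is (-1,0,-3)
g is negative-definite; reduce −g:
−g: reduced (well bottom): (2,2,2) with a≤c, −a<b≤a
flip sign back: reduced form of g is (-2,-2,-2)
reduced forms (-1, 0, -3) vs (-2, -2, -2) ⇒ inequivalent

no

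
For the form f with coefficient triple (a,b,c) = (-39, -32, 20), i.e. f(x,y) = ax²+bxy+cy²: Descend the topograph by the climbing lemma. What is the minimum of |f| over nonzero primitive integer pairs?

descent: ρ → (20,32,-39)  [lands on river]
river: ρ → (-39,46,13)
river: ρ → (13,58,-15)
river: ρ → (-15,62,5)
river: ρ → (5,58,-39)
river: ρ → (-39,20,24)
river: ρ → (24,28,-35)
river: ρ → (-35,42,17)
river: ρ → (17,60,-8)
river: ρ → (-8,52,45)
river: ρ → (45,38,-15)
river: ρ → (-15,52,24)
river: ρ → (24,44,-23)
river: ρ → (-23,48,20)
closes: descent 1, river 14
min |a| on river = 5

5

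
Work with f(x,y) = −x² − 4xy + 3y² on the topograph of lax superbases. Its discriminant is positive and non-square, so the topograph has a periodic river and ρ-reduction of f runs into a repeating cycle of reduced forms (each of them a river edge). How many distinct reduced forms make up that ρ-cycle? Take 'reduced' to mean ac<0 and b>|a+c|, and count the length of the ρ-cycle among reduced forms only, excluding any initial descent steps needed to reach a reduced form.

D = 28, ⌊√D⌋ = 5
descent: ρ → (3,4,-1)  [lands on river]
river: ρ → (-1,4,3)
river: ρ → (3,2,-2)
river: ρ → (-2,2,3)
ρ-cycle length = 4 (tail of 1 descent step not counted)

4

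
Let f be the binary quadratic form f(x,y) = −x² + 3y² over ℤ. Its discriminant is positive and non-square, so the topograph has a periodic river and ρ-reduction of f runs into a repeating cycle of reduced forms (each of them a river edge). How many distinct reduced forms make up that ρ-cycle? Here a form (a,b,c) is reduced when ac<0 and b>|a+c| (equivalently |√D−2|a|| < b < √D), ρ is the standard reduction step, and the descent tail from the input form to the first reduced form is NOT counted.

D = 12, ⌊√D⌋ = 3
descent: ρ → (3,0,-1)
descent: ρ → (-1,2,2)  [lands on river]
river: ρ → (2,2,-1)
ρ-cycle length = 2 (tail of 2 descent steps not counted)

2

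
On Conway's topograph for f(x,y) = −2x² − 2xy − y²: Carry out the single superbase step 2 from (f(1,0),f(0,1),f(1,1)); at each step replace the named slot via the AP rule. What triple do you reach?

start (-2,-1,-5) = (f(1,0),f(0,1),f(1,1))
replace slot 2: 2·((-2)+(-5)) − (-1) = -13 → (-2,-13,-5)

-2,-13,-5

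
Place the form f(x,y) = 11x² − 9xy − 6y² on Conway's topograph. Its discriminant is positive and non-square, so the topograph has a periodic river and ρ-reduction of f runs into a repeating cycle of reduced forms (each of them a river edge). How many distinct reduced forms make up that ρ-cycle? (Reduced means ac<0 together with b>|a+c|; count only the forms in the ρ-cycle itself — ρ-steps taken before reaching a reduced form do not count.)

D = 345, ⌊√D⌋ = 18
descent: ρ → (-6,9,11)  [lands on river]
river: ρ → (11,13,-4)
river: ρ → (-4,11,14)
river: ρ → (14,17,-1)
river: ρ → (-1,17,14)
river: ρ → (14,11,-4)
river: ρ → (-4,13,11)
river: ρ → (11,9,-6)
river: ρ → (-6,15,5)
river: ρ → (5,15,-6)
ρ-cycle length = 10 (tail of 1 descent step not counted)

10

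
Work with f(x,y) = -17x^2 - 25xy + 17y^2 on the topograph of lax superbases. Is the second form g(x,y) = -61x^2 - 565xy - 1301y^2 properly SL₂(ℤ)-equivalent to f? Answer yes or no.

D₁ = 1781, D₂ = 1781
river cycle of f (length 10): (17, 25, -17), (-17, 9, 25), (25, 41, -1), (-1, 41, 25), (25, 9, -17), (-17, 25, 17), (17, 9, -25), (-25, 41, 1), (1, 41, -25), (-25, 9, 17)
river cycle of g (length 10): (-1, 41, 25), (25, 9, -17), (-17, 25, 17), (17, 9, -25), (-25, 41, 1), (1, 41, -25), (-25, 9, 17), (17, 25, -17), (-17, 9, 25), (25, 41, -1)
cycles coincide ⇒ equivalent

yes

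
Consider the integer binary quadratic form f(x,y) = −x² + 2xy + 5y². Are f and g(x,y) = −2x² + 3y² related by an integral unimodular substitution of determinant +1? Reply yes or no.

D₁ = 24, D₂ = 24
river cycle of f (length 2): (-1, 4, 2), (2, 4, -1)
river cycle of g (length 2): (-2, 4, 1), (1, 4, -2)
cycles differ ⇒ inequivalent

no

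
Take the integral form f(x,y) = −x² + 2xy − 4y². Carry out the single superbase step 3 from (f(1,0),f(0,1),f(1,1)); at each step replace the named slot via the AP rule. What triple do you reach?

start (-1,-4,-3) = (f(1,0),f(0,1),f(1,1))
replace slot 3: 2·((-1)+(-4)) − (-3) = -7 → (-1,-4,-7)

-1,-4,-7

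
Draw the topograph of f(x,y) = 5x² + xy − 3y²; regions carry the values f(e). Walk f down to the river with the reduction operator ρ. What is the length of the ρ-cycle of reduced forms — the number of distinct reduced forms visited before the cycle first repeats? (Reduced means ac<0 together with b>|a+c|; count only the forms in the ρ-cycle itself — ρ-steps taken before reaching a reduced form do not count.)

D = 61, ⌊√D⌋ = 7
descent: ρ → (-3,5,3)  [lands on river]
river: ρ → (3,7,-1)
river: ρ → (-1,7,3)
river: ρ → (3,5,-3)
river: ρ → (-3,7,1)
river: ρ → (1,7,-3)
ρ-cycle length = 6 (tail of 1 descent step not counted)

6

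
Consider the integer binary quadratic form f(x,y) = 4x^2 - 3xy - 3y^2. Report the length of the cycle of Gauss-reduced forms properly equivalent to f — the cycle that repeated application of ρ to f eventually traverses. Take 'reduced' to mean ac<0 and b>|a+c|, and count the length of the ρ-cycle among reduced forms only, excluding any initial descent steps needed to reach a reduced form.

D = 57, ⌊√D⌋ = 7
descent: ρ → (-3,3,4)  [lands on river]
river: ρ → (4,5,-2)
river: ρ → (-2,7,1)
river: ρ → (1,7,-2)
river: ρ → (-2,5,4)
river: ρ → (4,3,-3)
ρ-cycle length = 6 (tail of 1 descent step not counted)

6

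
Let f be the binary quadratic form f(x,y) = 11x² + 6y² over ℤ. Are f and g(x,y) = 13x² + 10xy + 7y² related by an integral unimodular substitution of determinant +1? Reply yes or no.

D₁ = -264, D₂ = -264
f: flip: (11,0,6)→(6,0,11)
f: reduced (well bottom): (6,0,11) with a≤c, −a<b≤a
g: flip: (13,10,7)→(7,-10,13)
g: translate: b→4 (≡-10 mod 14), so (7,-10,13)→(7,4,10)
g: reduced (well bottom): (7,4,10) with a≤c, −a<b≤a
reduced forms (6, 0, 11) vs (7, 4, 10) ⇒ inequivalent

no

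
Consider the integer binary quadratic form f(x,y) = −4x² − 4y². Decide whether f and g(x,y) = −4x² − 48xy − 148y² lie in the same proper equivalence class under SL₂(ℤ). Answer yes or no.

D₁ = -64, D₂ = -64
f is negative-definite; reduce −f:
−f: reduced (well bottom): (4,0,4) with a≤c, −a<b≤a
flip sign back: reduced form of f is (-4,0,-4)
g is negative-definite; reduce −g:
−g: translate: b→0 (≡48 mod 8), so (4,48,148)→(4,0,4)
−g: reduced (well bottom): (4,0,4) with a≤c, −a<b≤a
flip sign back: reduced form of g is (-4,0,-4)
reduced forms (-4, 0, -4) vs (-4, 0, -4) ⇒ equivalent

yes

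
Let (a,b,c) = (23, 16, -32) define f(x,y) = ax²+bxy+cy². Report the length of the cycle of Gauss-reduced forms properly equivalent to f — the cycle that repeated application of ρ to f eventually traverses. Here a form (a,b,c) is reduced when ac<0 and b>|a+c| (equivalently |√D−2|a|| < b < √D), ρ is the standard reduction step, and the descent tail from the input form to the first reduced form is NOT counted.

D = 3200, ⌊√D⌋ = 56
river: ρ → (-32,48,7)
river: ρ → (7,50,-25)
river: ρ → (-25,50,7)
river: ρ → (7,48,-32)
river: ρ → (-32,16,23)
river: ρ → (23,30,-25)
river: ρ → (-25,20,28)
river: ρ → (28,36,-17)
river: ρ → (-17,32,32)
river: ρ → (32,32,-17)
river: ρ → (-17,36,28)
river: ρ → (28,20,-25)
river: ρ → (-25,30,23)
river: ρ → (23,16,-32)
ρ-cycle length = 14 (tail of 0 descent steps not counted)

14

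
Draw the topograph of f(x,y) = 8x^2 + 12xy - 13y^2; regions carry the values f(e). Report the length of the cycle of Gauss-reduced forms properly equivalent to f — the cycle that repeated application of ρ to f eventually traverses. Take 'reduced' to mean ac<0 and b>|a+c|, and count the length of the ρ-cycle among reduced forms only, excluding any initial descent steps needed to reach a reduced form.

D = 560, ⌊√D⌋ = 23
river: ρ → (-13,14,7)
river: ρ → (7,14,-13)
river: ρ → (-13,12,8)
river: ρ → (8,20,-5)
river: ρ → (-5,20,8)
river: ρ → (8,12,-13)
ρ-cycle length = 6 (tail of 0 descent steps not counted)

6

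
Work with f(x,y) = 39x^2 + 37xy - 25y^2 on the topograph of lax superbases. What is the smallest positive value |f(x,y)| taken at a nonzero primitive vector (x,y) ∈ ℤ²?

river: ρ → (-25,63,13)
river: ρ → (13,67,-15)
river: ρ → (-15,53,41)
river: ρ → (41,29,-27)
river: ρ → (-27,25,43)
river: ρ → (43,61,-9)
river: ρ → (-9,65,29)
river: ρ → (29,51,-23)
river: ρ → (-23,41,39)
river: ρ → (39,37,-25)
closes: descent 0, river 10
min |a| on river = 9

9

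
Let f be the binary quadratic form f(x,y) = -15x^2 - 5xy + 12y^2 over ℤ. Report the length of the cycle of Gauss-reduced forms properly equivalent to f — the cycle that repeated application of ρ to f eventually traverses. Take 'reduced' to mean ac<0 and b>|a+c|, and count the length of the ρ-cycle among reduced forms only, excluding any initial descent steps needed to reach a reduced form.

D = 745, ⌊√D⌋ = 27
descent: ρ → (12,5,-15)  [lands on river]
river: ρ → (-15,25,2)
river: ρ → (2,27,-2)
river: ρ → (-2,25,15)
river: ρ → (15,5,-12)
river: ρ → (-12,19,8)
river: ρ → (8,13,-18)
river: ρ → (-18,23,3)
river: ρ → (3,25,-10)
river: ρ → (-10,15,13)
river: ρ → (13,11,-12)
river: ρ → (-12,13,12)
river: ρ → (12,11,-13)
river: ρ → (-13,15,10)
river: ρ → (10,25,-3)
river: ρ → (-3,23,18)
river: ρ → (18,13,-8)
river: ρ → (-8,19,12)
ρ-cycle length = 18 (tail of 1 descent step not counted)

18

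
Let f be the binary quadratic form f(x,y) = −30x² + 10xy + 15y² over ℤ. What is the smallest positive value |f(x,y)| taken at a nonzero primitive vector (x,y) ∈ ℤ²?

descent: ρ → (15,20,-25)  [lands on river]
river: ρ → (-25,30,10)
river: ρ → (10,30,-25)
river: ρ → (-25,20,15)
river: ρ → (15,40,-5)
river: ρ → (-5,40,15)
closes: descent 1, river 6
min |a| on river = 5

5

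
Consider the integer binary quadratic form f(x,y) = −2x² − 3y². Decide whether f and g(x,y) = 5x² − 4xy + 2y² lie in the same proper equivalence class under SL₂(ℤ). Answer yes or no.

D₁ = -24, D₂ = -24
f is negative-definite; reduce −f:
−f: reduced (well bottom): (2,0,3) with a≤c, −a<b≤a
flip sign back: reduced form of f is (-2,0,-3)
g: flip: (5,-4,2)→(2,4,5)
g: translate: b→0 (≡4 mod 4), so (2,4,5)→(2,0,3)
g: reduced (well bottom): (2,0,3) with a≤c, −a<b≤a
reduced forms (-2, 0, -3) vs (2, 0, 3) ⇒ inequivalent

no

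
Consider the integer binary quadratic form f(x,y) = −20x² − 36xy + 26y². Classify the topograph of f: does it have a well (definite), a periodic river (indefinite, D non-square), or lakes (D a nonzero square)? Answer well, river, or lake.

D = b²−4ac = (-36)² − 4·(-20)·26 = 3376
D > 0 non-square ⇒ indefinite ⇒ periodic river

river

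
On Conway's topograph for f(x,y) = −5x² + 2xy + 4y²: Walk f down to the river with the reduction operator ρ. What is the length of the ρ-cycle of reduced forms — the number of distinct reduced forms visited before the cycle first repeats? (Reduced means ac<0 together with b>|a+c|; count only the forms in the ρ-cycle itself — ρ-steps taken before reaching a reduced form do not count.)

D = 84, ⌊√D⌋ = 9
river: ρ → (4,6,-3)
river: ρ → (-3,6,4)
river: ρ → (4,2,-5)
river: ρ → (-5,8,1)
river: ρ → (1,8,-5)
river: ρ → (-5,2,4)
ρ-cycle length = 6 (tail of 0 descent steps not counted)

6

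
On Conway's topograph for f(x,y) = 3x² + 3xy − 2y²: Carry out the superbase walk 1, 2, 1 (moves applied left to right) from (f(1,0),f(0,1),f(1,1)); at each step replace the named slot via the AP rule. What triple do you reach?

start (3,-2,4) = (f(1,0),f(0,1),f(1,1))
replace slot 1: 2·((-2)+4) − 3 = 1 → (1,-2,4)
replace slot 2: 2·(1+4) − (-2) = 12 → (1,12,4)
replace slot 1: 2·(12+4) − 1 = 31 → (31,12,4)

31,12,4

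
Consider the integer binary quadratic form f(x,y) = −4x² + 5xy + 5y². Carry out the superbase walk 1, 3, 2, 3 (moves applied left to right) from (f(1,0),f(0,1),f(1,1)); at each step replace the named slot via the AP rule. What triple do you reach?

start (-4,5,6) = (f(1,0),f(0,1),f(1,1))
replace slot 1: 2·(5+6) − (-4) = 26 → (26,5,6)
replace slot 3: 2·(26+5) − 6 = 56 → (26,5,56)
replace slot 2: 2·(26+56) − 5 = 159 → (26,159,56)
replace slot 3: 2·(26+159) − 56 = 314 → (26,159,314)

26,159,314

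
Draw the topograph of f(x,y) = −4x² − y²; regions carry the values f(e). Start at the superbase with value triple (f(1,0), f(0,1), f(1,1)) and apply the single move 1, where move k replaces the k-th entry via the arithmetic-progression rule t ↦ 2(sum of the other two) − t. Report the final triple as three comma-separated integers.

start (-4,-1,-5) = (f(1,0),f(0,1),f(1,1))
replace slot 1: 2·((-1)+(-5)) − (-4) = -8 → (-8,-1,-5)

-8,-1,-5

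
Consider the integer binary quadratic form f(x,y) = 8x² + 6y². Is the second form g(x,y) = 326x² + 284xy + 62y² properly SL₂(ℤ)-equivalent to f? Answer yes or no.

D₁ = -192, D₂ = -192
f: flip: (8,0,6)→(6,0,8)
f: reduced (well bottom): (6,0,8) with a≤c, −a<b≤a
g: flip: (326,284,62)→(62,-284,326)
g: translate: b→-36 (≡-284 mod 124), so (62,-284,326)→(62,-36,6)
g: flip: (62,-36,6)→(6,36,62)
g: translate: b→0 (≡36 mod 12), so (6,36,62)→(6,0,8)
g: reduced (well bottom): (6,0,8) with a≤c, −a<b≤a
reduced forms (6, 0, 8) vs (6, 0, 8) ⇒ equivalent

yes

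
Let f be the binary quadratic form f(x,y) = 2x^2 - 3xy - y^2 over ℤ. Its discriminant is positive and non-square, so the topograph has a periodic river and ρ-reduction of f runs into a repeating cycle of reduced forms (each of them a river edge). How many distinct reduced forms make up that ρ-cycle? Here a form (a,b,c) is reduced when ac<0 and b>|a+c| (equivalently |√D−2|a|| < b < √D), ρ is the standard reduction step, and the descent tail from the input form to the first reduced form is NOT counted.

D = 17, ⌊√D⌋ = 4
descent: ρ → (-1,3,2)  [lands on river]
river: ρ → (2,1,-2)
river: ρ → (-2,3,1)
river: ρ → (1,3,-2)
river: ρ → (-2,1,2)
river: ρ → (2,3,-1)
ρ-cycle length = 6 (tail of 1 descent step not counted)

6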